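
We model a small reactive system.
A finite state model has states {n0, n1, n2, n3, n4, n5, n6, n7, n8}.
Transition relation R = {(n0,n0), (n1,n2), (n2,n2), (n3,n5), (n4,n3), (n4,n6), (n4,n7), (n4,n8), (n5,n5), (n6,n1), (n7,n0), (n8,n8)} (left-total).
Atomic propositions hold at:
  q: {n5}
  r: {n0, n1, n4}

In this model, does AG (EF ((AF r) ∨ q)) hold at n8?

AF r: least fixpoint, start Z0 = {n0, n1, n4}, add states with every successor in Z. Z1 = {n0, n1, n4, n6, n7}; fixed.
Sat(AF r) = {n0, n1, n4, n6, n7}
Sat((AF r) ∨ q) = {n0, n1, n4, n5, n6, n7}
EF ((AF r) ∨ q): least fixpoint, start Z0 = {n0, n1, n4, n5, n6, n7}, add states with some successor in Z. Z1 = {n0, n1, n3, n4, n5, n6, n7}; fixed.
Sat(EF ((AF r) ∨ q)) = {n0, n1, n3, n4, n5, n6, n7}
AG (EF ((AF r) ∨ q)): greatest fixpoint, start Z0 = {n0, n1, n3, n4, n5, n6, n7}, keep only states in Sat with every successor in Z. Z1 = {n0, n3, n5, n6, n7}; Z2 = {n0, n3, n5, n7}; fixed.
Sat(AG (EF ((AF r) ∨ q))) = {n0, n3, n5, n7}
n8 ∉ Sat(AG (EF ((AF r) ∨ q))) = {n0, n3, n5, n7}, so the formula does not hold at n8.

No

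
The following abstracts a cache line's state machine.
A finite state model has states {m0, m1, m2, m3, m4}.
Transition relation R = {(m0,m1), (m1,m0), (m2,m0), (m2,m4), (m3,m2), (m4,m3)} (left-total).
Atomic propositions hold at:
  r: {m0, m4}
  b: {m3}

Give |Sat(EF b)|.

3

EF b: least fixpoint, start Z0 = {m3}, add states with some successor in Z. Z1 = {m3, m4}; Z2 = {m2, m3, m4}; fixed.
Sat(EF b) = {m2, m3, m4}
|Sat(EF b)| = |{m2, m3, m4}| = 3.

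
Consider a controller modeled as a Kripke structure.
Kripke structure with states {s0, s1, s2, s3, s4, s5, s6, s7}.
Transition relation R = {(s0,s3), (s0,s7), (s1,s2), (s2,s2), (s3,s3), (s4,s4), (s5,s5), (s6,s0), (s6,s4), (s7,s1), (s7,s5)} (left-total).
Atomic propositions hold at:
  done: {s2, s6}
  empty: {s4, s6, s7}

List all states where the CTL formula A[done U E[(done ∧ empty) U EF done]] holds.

{s0, s1, s2, s6, s7}

Sat(done ∧ empty) = {s6}
EF done: least fixpoint, start Z0 = {s2, s6}, add states with some successor in Z. Z1 = {s1, s2, s6}; Z2 = {s1, s2, s6, s7}; Z3 = {s0, s1, s2, s6, s7}; fixed.
Sat(EF done) = {s0, s1, s2, s6, s7}
E[(done ∧ empty) U EF done]: least fixpoint, start Z0 = Sat(EF done) = {s0, s1, s2, s6, s7}, add states in Sat(done ∧ empty) with some successor in Z. Already a fixed point.
Sat(E[(done ∧ empty) U EF done]) = {s0, s1, s2, s6, s7}
A[done U E[(done ∧ empty) U EF done]]: least fixpoint, start Z0 = Sat(E[(done ∧ empty) U EF done]) = {s0, s1, s2, s6, s7}, add states in Sat(done) with every successor in Z. Already a fixed point.
Sat(A[done U E[(done ∧ empty) U EF done]]) = {s0, s1, s2, s6, s7}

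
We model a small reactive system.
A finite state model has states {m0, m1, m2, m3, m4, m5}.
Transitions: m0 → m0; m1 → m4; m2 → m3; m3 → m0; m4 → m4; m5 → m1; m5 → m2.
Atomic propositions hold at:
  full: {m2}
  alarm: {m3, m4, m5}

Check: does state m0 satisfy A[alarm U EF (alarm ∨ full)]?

No

Sat(alarm ∨ full) = {m2, m3, m4, m5}
EF (alarm ∨ full): least fixpoint, start Z0 = {m2, m3, m4, m5}, add states with some successor in Z. Z1 = {m1, m2, m3, m4, m5}; fixed.
Sat(EF (alarm ∨ full)) = {m1, m2, m3, m4, m5}
A[alarm U EF (alarm ∨ full)]: least fixpoint, start Z0 = Sat(EF (alarm ∨ full)) = {m1, m2, m3, m4, m5}, add states in Sat(alarm) with every successor in Z. Already a fixed point.
Sat(A[alarm U EF (alarm ∨ full)]) = {m1, m2, m3, m4, m5}
m0 ∉ Sat(A[alarm U EF (alarm ∨ full)]) = {m1, m2, m3, m4, m5}, so the formula does not hold at m0.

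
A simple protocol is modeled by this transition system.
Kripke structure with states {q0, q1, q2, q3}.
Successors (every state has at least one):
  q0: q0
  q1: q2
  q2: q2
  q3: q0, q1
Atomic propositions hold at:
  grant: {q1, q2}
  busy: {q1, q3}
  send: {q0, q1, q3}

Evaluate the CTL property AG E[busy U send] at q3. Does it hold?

E[busy U send]: least fixpoint, start Z0 = Sat(send) = {q0, q1, q3}, add states in Sat(busy) with some successor in Z. Already a fixed point.
Sat(E[busy U send]) = {q0, q1, q3}
AG E[busy U send]: greatest fixpoint, start Z0 = {q0, q1, q3}, keep only states in Sat with every successor in Z. Z1 = {q0, q3}; Z2 = {q0}; fixed.
Sat(AG E[busy U send]) = {q0}
q3 ∉ Sat(AG E[busy U send]) = {q0}, so the formula does not hold at q3.

No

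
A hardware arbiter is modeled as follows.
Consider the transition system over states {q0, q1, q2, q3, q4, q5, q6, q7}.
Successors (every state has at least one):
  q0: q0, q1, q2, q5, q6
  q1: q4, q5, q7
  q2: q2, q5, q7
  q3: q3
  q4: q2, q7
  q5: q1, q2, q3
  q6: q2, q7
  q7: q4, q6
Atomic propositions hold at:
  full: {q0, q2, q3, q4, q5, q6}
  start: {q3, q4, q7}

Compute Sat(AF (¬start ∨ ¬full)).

{q0, q1, q2, q4, q5, q6, q7}

Sat(¬start) = {q0, q1, q2, q5, q6}
Sat(¬full) = {q1, q7}
Sat(¬start ∨ ¬full) = {q0, q1, q2, q5, q6, q7}
AF (¬start ∨ ¬full): least fixpoint, start Z0 = {q0, q1, q2, q5, q6, q7}, add states with every successor in Z. Z1 = {q0, q1, q2, q4, q5, q6, q7}; fixed.
Sat(AF (¬start ∨ ¬full)) = {q0, q1, q2, q4, q5, q6, q7}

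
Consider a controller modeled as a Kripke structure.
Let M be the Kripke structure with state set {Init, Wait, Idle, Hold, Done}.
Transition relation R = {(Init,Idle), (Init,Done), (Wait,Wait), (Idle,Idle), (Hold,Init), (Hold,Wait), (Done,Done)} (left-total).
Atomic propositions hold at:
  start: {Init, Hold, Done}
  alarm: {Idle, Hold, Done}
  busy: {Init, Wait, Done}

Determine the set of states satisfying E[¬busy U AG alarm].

{Idle, Done}

Sat(¬busy) = {Idle, Hold}
AG alarm: greatest fixpoint, start Z0 = {Idle, Hold, Done}, keep only states in Sat with every successor in Z. Z1 = {Idle, Done}; fixed.
Sat(AG alarm) = {Idle, Done}
E[¬busy U AG alarm]: least fixpoint, start Z0 = Sat(AG alarm) = {Idle, Done}, add states in Sat(¬busy) with some successor in Z. Already a fixed point.
Sat(E[¬busy U AG alarm]) = {Idle, Done}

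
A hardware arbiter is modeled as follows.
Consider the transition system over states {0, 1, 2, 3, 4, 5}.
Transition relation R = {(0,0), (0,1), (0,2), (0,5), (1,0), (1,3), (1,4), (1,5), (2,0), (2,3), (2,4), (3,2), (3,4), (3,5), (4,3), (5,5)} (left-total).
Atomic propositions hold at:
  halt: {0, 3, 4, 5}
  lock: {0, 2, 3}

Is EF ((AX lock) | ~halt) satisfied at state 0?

Sat(AX lock) = {s : every successor in {0, 2, 3}} = {4}
Sat(~halt) = {1, 2}
Sat((AX lock) | ~halt) = {1, 2, 4}
EF ((AX lock) | ~halt): least fixpoint, start Z0 = {1, 2, 4}, add states with some successor in Z. Z1 = {0, 1, 2, 3, 4}; fixed.
Sat(EF ((AX lock) | ~halt)) = {0, 1, 2, 3, 4}
0 ∈ Sat(EF ((AX lock) | ~halt)) = {0, 1, 2, 3, 4}, so the formula holds at 0.

Yes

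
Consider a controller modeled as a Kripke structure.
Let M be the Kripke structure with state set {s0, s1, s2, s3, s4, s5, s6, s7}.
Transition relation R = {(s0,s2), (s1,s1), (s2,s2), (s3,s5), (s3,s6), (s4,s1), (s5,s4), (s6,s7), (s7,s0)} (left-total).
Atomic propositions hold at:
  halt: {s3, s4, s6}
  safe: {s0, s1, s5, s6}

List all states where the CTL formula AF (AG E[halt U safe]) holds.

E[halt U safe]: least fixpoint, start Z0 = Sat(safe) = {s0, s1, s5, s6}, add states in Sat(halt) with some successor in Z. Z1 = {s0, s1, s3, s4, s5, s6}; fixed.
Sat(E[halt U safe]) = {s0, s1, s3, s4, s5, s6}
AG E[halt U safe]: greatest fixpoint, start Z0 = {s0, s1, s3, s4, s5, s6}, keep only states in Sat with every successor in Z. Z1 = {s1, s3, s4, s5}; Z2 = {s1, s4, s5}; fixed.
Sat(AG E[halt U safe]) = {s1, s4, s5}
AF (AG E[halt U safe]): least fixpoint, start Z0 = {s1, s4, s5}, add states with every successor in Z. Already a fixed point.
Sat(AF (AG E[halt U safe])) = {s1, s4, s5}

{s1, s4, s5}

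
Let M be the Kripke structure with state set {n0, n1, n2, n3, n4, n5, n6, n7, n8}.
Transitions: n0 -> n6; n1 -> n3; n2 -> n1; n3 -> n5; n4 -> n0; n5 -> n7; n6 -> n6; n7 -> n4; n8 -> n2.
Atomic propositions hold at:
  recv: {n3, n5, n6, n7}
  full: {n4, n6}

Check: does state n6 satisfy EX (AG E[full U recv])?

Yes

E[full U recv]: least fixpoint, start Z0 = Sat(recv) = {n3, n5, n6, n7}, add states in Sat(full) with some successor in Z. Already a fixed point.
Sat(E[full U recv]) = {n3, n5, n6, n7}
AG E[full U recv]: greatest fixpoint, start Z0 = {n3, n5, n6, n7}, keep only states in Sat with every successor in Z. Z1 = {n3, n5, n6}; Z2 = {n3, n6}; Z3 = {n6}; fixed.
Sat(AG E[full U recv]) = {n6}
Sat(EX (AG E[full U recv])) = {s : some successor in {n6}} = {n0, n6}
n6 ∈ Sat(EX (AG E[full U recv])) = {n0, n6}, so the formula holds at n6.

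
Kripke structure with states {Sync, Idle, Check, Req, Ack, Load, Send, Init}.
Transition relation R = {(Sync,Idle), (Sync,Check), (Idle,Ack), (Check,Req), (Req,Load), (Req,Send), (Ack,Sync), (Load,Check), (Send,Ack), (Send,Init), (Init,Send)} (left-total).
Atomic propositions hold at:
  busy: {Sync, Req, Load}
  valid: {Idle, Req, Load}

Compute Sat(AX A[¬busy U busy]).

Sat(¬busy) = {Idle, Check, Ack, Send, Init}
A[¬busy U busy]: least fixpoint, start Z0 = Sat(busy) = {Sync, Req, Load}, add states in Sat(¬busy) with every successor in Z. Z1 = {Sync, Check, Req, Ack, Load}; Z2 = {Sync, Idle, Check, Req, Ack, Load}; fixed.
Sat(A[¬busy U busy]) = {Sync, Idle, Check, Req, Ack, Load}
Sat(AX A[¬busy U busy]) = {s : every successor in {Sync, Idle, Check, Req, Ack, Load}} = {Sync, Idle, Check, Ack, Load}

{Sync, Idle, Check, Ack, Load}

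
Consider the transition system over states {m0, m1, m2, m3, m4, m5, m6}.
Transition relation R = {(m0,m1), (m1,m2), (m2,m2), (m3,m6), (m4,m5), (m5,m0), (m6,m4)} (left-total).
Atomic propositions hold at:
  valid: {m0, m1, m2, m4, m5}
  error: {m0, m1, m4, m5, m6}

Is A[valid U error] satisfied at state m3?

A[valid U error]: least fixpoint, start Z0 = Sat(error) = {m0, m1, m4, m5, m6}, add states in Sat(valid) with every successor in Z. Already a fixed point.
Sat(A[valid U error]) = {m0, m1, m4, m5, m6}
m3 ∉ Sat(A[valid U error]) = {m0, m1, m4, m5, m6}, so the formula does not hold at m3.

No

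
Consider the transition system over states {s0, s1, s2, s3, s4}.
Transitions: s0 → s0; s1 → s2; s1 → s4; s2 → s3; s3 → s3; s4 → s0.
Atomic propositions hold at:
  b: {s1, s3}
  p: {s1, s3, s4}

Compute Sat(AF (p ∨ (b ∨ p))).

{s1, s2, s3, s4}

Sat(b ∨ p) = {s1, s3, s4}
Sat(p ∨ (b ∨ p)) = {s1, s3, s4}
AF (p ∨ (b ∨ p)): least fixpoint, start Z0 = {s1, s3, s4}, add states with every successor in Z. Z1 = {s1, s2, s3, s4}; fixed.
Sat(AF (p ∨ (b ∨ p))) = {s1, s2, s3, s4}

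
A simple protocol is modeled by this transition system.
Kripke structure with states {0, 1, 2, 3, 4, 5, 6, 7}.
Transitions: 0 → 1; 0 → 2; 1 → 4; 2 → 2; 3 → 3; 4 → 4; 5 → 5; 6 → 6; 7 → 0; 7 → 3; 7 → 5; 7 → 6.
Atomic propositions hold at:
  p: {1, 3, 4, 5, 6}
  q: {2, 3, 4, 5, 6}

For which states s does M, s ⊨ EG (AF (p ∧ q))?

Sat(p ∧ q) = {3, 4, 5, 6}
AF (p ∧ q): least fixpoint, start Z0 = {3, 4, 5, 6}, add states with every successor in Z. Z1 = {1, 3, 4, 5, 6}; fixed.
Sat(AF (p ∧ q)) = {1, 3, 4, 5, 6}
EG (AF (p ∧ q)): greatest fixpoint, start Z0 = {1, 3, 4, 5, 6}, keep only states in Sat with some successor in Z. Already a fixed point.
Sat(EG (AF (p ∧ q))) = {1, 3, 4, 5, 6}

{1, 3, 4, 5, 6}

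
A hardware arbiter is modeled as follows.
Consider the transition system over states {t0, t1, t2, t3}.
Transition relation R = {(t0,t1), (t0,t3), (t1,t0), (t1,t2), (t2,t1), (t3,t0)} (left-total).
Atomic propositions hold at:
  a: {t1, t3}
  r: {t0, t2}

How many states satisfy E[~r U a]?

Sat(~r) = {t1, t3}
E[~r U a]: least fixpoint, start Z0 = Sat(a) = {t1, t3}, add states in Sat(~r) with some successor in Z. Already a fixed point.
Sat(E[~r U a]) = {t1, t3}
|Sat(E[~r U a])| = |{t1, t3}| = 2.

2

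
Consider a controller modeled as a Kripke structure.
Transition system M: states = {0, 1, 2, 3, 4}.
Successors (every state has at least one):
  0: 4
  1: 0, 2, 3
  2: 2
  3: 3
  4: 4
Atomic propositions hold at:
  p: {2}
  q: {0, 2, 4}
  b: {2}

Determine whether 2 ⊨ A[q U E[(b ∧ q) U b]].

Yes

Sat(b ∧ q) = {2}
E[(b ∧ q) U b]: least fixpoint, start Z0 = Sat(b) = {2}, add states in Sat(b ∧ q) with some successor in Z. Already a fixed point.
Sat(E[(b ∧ q) U b]) = {2}
A[q U E[(b ∧ q) U b]]: least fixpoint, start Z0 = Sat(E[(b ∧ q) U b]) = {2}, add states in Sat(q) with every successor in Z. Already a fixed point.
Sat(A[q U E[(b ∧ q) U b]]) = {2}
2 ∈ Sat(A[q U E[(b ∧ q) U b]]) = {2}, so the formula holds at 2.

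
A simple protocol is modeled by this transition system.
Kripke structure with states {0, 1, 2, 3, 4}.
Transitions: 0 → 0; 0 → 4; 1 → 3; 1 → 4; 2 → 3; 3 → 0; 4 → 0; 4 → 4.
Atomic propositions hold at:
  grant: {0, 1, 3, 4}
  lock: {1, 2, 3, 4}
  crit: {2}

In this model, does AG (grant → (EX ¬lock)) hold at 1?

No

Sat(¬lock) = {0}
Sat(EX ¬lock) = {s : some successor in {0}} = {0, 3, 4}
Sat(grant → (EX ¬lock)) = {0, 2, 3, 4}
AG (grant → (EX ¬lock)): greatest fixpoint, start Z0 = {0, 2, 3, 4}, keep only states in Sat with every successor in Z. Already a fixed point.
Sat(AG (grant → (EX ¬lock))) = {0, 2, 3, 4}
1 ∉ Sat(AG (grant → (EX ¬lock))) = {0, 2, 3, 4}, so the formula does not hold at 1.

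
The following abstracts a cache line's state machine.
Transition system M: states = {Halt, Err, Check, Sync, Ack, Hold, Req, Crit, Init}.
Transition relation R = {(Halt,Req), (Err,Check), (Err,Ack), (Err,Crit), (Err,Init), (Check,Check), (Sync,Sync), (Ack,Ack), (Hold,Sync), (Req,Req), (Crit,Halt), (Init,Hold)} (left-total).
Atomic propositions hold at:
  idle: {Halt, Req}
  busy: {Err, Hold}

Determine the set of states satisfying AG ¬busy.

{Halt, Check, Sync, Ack, Req, Crit}

Sat(¬busy) = {Halt, Check, Sync, Ack, Req, Crit, Init}
AG ¬busy: greatest fixpoint, start Z0 = {Halt, Check, Sync, Ack, Req, Crit, Init}, keep only states in Sat with every successor in Z. Z1 = {Halt, Check, Sync, Ack, Req, Crit}; fixed.
Sat(AG ¬busy) = {Halt, Check, Sync, Ack, Req, Crit}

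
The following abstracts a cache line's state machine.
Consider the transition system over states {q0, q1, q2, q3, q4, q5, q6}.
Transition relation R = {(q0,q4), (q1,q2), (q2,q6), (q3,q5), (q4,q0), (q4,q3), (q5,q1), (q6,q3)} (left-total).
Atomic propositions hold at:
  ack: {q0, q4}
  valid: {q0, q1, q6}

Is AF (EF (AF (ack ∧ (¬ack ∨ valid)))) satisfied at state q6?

Sat(¬ack) = {q1, q2, q3, q5, q6}
Sat(¬ack ∨ valid) = {q0, q1, q2, q3, q5, q6}
Sat(ack ∧ (¬ack ∨ valid)) = {q0}
AF (ack ∧ (¬ack ∨ valid)): least fixpoint, start Z0 = {q0}, add states with every successor in Z. Already a fixed point.
Sat(AF (ack ∧ (¬ack ∨ valid))) = {q0}
EF (AF (ack ∧ (¬ack ∨ valid))): least fixpoint, start Z0 = {q0}, add states with some successor in Z. Z1 = {q0, q4}; fixed.
Sat(EF (AF (ack ∧ (¬ack ∨ valid)))) = {q0, q4}
AF (EF (AF (ack ∧ (¬ack ∨ valid)))): least fixpoint, start Z0 = {q0, q4}, add states with every successor in Z. Already a fixed point.
Sat(AF (EF (AF (ack ∧ (¬ack ∨ valid))))) = {q0, q4}
q6 ∉ Sat(AF (EF (AF (ack ∧ (¬ack ∨ valid))))) = {q0, q4}, so the formula does not hold at q6.

No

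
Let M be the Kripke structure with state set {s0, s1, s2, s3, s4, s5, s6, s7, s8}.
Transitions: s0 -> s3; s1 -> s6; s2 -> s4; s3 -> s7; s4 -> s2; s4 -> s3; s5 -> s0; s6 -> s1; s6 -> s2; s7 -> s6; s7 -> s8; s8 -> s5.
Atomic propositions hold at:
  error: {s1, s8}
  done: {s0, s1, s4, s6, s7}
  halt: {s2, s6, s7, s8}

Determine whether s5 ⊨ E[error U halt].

No

E[error U halt]: least fixpoint, start Z0 = Sat(halt) = {s2, s6, s7, s8}, add states in Sat(error) with some successor in Z. Z1 = {s1, s2, s6, s7, s8}; fixed.
Sat(E[error U halt]) = {s1, s2, s6, s7, s8}
s5 ∉ Sat(E[error U halt]) = {s1, s2, s6, s7, s8}, so the formula does not hold at s5.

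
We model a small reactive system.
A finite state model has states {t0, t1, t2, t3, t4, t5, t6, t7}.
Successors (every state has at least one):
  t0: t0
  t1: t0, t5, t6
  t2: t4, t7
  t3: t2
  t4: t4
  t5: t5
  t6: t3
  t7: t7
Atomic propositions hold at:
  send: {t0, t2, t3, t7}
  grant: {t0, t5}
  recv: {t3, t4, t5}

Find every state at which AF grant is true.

AF grant: least fixpoint, start Z0 = {t0, t5}, add states with every successor in Z. Already a fixed point.
Sat(AF grant) = {t0, t5}

{t0, t5}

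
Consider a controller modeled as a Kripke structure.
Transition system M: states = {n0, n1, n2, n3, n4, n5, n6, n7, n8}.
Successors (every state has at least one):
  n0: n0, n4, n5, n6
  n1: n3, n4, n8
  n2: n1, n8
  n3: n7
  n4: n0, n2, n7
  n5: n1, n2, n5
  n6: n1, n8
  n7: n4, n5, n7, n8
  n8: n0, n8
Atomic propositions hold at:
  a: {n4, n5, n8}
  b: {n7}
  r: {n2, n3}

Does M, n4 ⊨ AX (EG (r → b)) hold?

No

Sat(r → b) = {n0, n1, n4, n5, n6, n7, n8}
EG (r → b): greatest fixpoint, start Z0 = {n0, n1, n4, n5, n6, n7, n8}, keep only states in Sat with some successor in Z. Already a fixed point.
Sat(EG (r → b)) = {n0, n1, n4, n5, n6, n7, n8}
Sat(AX (EG (r → b))) = {s : every successor in {n0, n1, n4, n5, n6, n7, n8}} = {n0, n2, n3, n6, n7, n8}
n4 ∉ Sat(AX (EG (r → b))) = {n0, n2, n3, n6, n7, n8}, so the formula does not hold at n4.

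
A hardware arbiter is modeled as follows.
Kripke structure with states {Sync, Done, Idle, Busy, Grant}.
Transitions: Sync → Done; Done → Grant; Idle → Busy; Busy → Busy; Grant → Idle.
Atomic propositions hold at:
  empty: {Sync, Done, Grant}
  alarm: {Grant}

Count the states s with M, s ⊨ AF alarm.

3

AF alarm: least fixpoint, start Z0 = {Grant}, add states with every successor in Z. Z1 = {Done, Grant}; Z2 = {Sync, Done, Grant}; fixed.
Sat(AF alarm) = {Sync, Done, Grant}
|Sat(AF alarm)| = |{Sync, Done, Grant}| = 3.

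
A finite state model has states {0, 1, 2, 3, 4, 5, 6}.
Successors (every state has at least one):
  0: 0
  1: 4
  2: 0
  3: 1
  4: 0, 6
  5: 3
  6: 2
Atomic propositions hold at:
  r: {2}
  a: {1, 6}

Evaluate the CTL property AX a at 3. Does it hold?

Yes

Sat(AX a) = {s : every successor in {1, 6}} = {3}
3 ∈ Sat(AX a) = {3}, so the formula holds at 3.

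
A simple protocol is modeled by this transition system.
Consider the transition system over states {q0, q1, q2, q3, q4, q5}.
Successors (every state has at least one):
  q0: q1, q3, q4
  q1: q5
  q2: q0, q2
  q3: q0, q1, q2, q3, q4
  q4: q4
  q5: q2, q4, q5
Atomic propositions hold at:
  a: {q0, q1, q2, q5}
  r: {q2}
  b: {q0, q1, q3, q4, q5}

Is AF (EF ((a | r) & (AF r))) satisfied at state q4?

Sat(a | r) = {q0, q1, q2, q5}
AF r: least fixpoint, start Z0 = {q2}, add states with every successor in Z. Already a fixed point.
Sat(AF r) = {q2}
Sat((a | r) & (AF r)) = {q2}
EF ((a | r) & (AF r)): least fixpoint, start Z0 = {q2}, add states with some successor in Z. Z1 = {q2, q3, q5}; Z2 = {q0, q1, q2, q3, q5}; fixed.
Sat(EF ((a | r) & (AF r))) = {q0, q1, q2, q3, q5}
AF (EF ((a | r) & (AF r))): least fixpoint, start Z0 = {q0, q1, q2, q3, q5}, add states with every successor in Z. Already a fixed point.
Sat(AF (EF ((a | r) & (AF r)))) = {q0, q1, q2, q3, q5}
q4 ∉ Sat(AF (EF ((a | r) & (AF r)))) = {q0, q1, q2, q3, q5}, so the formula does not hold at q4.

No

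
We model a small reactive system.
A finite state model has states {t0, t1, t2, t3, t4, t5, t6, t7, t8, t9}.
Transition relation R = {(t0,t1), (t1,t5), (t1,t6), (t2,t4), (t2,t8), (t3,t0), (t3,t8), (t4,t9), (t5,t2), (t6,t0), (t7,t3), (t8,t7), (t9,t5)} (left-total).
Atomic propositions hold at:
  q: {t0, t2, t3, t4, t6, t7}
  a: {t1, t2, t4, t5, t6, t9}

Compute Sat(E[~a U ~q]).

Sat(~a) = {t0, t3, t7, t8}
Sat(~q) = {t1, t5, t8, t9}
E[~a U ~q]: least fixpoint, start Z0 = Sat(~q) = {t1, t5, t8, t9}, add states in Sat(~a) with some successor in Z. Z1 = {t0, t1, t3, t5, t8, t9}; Z2 = {t0, t1, t3, t5, t7, t8, t9}; fixed.
Sat(E[~a U ~q]) = {t0, t1, t3, t5, t7, t8, t9}

{t0, t1, t3, t5, t7, t8, t9}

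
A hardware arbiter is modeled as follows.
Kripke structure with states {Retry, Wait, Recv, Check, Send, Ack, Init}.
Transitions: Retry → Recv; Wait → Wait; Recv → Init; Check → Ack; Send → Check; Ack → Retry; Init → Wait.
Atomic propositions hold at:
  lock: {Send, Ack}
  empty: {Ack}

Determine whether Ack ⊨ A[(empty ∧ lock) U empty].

Yes

Sat(empty ∧ lock) = {Ack}
A[(empty ∧ lock) U empty]: least fixpoint, start Z0 = Sat(empty) = {Ack}, add states in Sat(empty ∧ lock) with every successor in Z. Already a fixed point.
Sat(A[(empty ∧ lock) U empty]) = {Ack}
Ack ∈ Sat(A[(empty ∧ lock) U empty]) = {Ack}, so the formula holds at Ack.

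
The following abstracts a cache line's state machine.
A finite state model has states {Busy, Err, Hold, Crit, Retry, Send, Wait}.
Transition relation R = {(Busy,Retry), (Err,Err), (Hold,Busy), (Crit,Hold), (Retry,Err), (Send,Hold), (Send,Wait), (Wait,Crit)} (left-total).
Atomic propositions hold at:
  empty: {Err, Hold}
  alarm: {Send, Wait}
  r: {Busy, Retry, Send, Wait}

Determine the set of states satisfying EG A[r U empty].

A[r U empty]: least fixpoint, start Z0 = Sat(empty) = {Err, Hold}, add states in Sat(r) with every successor in Z. Z1 = {Err, Hold, Retry}; Z2 = {Busy, Err, Hold, Retry}; fixed.
Sat(A[r U empty]) = {Busy, Err, Hold, Retry}
EG A[r U empty]: greatest fixpoint, start Z0 = {Busy, Err, Hold, Retry}, keep only states in Sat with some successor in Z. Already a fixed point.
Sat(EG A[r U empty]) = {Busy, Err, Hold, Retry}

{Busy, Err, Hold, Retry}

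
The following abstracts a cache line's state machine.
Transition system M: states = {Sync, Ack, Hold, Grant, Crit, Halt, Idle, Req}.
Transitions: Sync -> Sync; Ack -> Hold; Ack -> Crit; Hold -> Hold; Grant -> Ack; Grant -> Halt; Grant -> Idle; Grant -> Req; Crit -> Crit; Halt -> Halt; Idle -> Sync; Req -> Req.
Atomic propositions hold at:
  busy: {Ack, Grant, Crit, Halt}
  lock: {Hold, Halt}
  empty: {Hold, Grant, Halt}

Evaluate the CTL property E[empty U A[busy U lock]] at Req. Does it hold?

No

A[busy U lock]: least fixpoint, start Z0 = Sat(lock) = {Hold, Halt}, add states in Sat(busy) with every successor in Z. Already a fixed point.
Sat(A[busy U lock]) = {Hold, Halt}
E[empty U A[busy U lock]]: least fixpoint, start Z0 = Sat(A[busy U lock]) = {Hold, Halt}, add states in Sat(empty) with some successor in Z. Z1 = {Hold, Grant, Halt}; fixed.
Sat(E[empty U A[busy U lock]]) = {Hold, Grant, Halt}
Req ∉ Sat(E[empty U A[busy U lock]]) = {Hold, Grant, Halt}, so the formula does not hold at Req.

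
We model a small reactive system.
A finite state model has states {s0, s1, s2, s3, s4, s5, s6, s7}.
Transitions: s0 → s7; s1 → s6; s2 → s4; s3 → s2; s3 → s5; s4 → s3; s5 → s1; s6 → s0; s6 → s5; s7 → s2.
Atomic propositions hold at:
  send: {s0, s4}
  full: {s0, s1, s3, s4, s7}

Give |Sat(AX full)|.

Sat(AX full) = {s : every successor in {s0, s1, s3, s4, s7}} = {s0, s2, s4, s5}
|Sat(AX full)| = |{s0, s2, s4, s5}| = 4.

4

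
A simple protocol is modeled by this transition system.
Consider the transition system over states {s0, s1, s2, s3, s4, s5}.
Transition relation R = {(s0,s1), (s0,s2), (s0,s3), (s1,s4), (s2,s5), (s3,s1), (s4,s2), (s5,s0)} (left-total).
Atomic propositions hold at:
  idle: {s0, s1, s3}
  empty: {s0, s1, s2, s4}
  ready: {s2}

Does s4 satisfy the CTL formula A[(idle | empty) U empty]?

Yes

Sat(idle | empty) = {s0, s1, s2, s3, s4}
A[(idle | empty) U empty]: least fixpoint, start Z0 = Sat(empty) = {s0, s1, s2, s4}, add states in Sat(idle | empty) with every successor in Z. Z1 = {s0, s1, s2, s3, s4}; fixed.
Sat(A[(idle | empty) U empty]) = {s0, s1, s2, s3, s4}
s4 ∈ Sat(A[(idle | empty) U empty]) = {s0, s1, s2, s3, s4}, so the formula holds at s4.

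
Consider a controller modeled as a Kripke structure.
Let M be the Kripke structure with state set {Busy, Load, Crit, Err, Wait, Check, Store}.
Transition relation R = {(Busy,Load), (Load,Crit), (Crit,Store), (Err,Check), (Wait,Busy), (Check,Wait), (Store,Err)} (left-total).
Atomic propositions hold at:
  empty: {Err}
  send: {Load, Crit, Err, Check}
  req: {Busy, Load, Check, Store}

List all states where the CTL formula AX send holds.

Sat(AX send) = {s : every successor in {Load, Crit, Err, Check}} = {Busy, Load, Err, Store}

{Busy, Load, Err, Store}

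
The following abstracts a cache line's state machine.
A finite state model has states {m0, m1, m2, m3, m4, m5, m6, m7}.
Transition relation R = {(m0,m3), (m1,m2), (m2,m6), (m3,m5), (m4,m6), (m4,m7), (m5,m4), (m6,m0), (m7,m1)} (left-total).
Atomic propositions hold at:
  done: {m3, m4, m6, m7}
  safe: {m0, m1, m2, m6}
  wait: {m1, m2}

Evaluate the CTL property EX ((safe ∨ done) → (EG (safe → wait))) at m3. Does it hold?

Sat(safe ∨ done) = {m0, m1, m2, m3, m4, m6, m7}
Sat(safe → wait) = {m1, m2, m3, m4, m5, m7}
EG (safe → wait): greatest fixpoint, start Z0 = {m1, m2, m3, m4, m5, m7}, keep only states in Sat with some successor in Z. Z1 = {m1, m3, m4, m5, m7}; Z2 = {m3, m4, m5, m7}; Z3 = {m3, m4, m5}; Z4 = {m3, m5}; Z5 = {m3}; Z6 = ∅; fixed.
Sat(EG (safe → wait)) = ∅
Sat((safe ∨ done) → (EG (safe → wait))) = {m5}
Sat(EX ((safe ∨ done) → (EG (safe → wait)))) = {s : some successor in {m5}} = {m3}
m3 ∈ Sat(EX ((safe ∨ done) → (EG (safe → wait)))) = {m3}, so the formula holds at m3.

Yes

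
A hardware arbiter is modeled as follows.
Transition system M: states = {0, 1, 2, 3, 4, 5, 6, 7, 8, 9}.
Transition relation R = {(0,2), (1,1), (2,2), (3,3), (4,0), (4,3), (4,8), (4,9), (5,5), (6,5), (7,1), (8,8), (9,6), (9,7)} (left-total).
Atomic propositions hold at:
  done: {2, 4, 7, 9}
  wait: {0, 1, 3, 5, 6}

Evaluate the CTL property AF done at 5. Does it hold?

No

AF done: least fixpoint, start Z0 = {2, 4, 7, 9}, add states with every successor in Z. Z1 = {0, 2, 4, 7, 9}; fixed.
Sat(AF done) = {0, 2, 4, 7, 9}
5 ∉ Sat(AF done) = {0, 2, 4, 7, 9}, so the formula does not hold at 5.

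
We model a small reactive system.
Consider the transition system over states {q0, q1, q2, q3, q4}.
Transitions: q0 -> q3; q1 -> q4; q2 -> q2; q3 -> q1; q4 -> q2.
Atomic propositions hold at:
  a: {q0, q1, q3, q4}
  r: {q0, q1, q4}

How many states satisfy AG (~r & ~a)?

1

Sat(~r) = {q2, q3}
Sat(~a) = {q2}
Sat(~r & ~a) = {q2}
AG (~r & ~a): greatest fixpoint, start Z0 = {q2}, keep only states in Sat with every successor in Z. Already a fixed point.
Sat(AG (~r & ~a)) = {q2}
|Sat(AG (~r & ~a))| = |{q2}| = 1.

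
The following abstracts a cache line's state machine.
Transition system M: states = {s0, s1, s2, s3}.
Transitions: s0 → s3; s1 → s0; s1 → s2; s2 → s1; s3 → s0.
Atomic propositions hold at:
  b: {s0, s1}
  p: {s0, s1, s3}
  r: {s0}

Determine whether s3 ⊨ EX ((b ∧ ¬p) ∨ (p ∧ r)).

Sat(¬p) = {s2}
Sat(b ∧ ¬p) = ∅
Sat(p ∧ r) = {s0}
Sat((b ∧ ¬p) ∨ (p ∧ r)) = {s0}
Sat(EX ((b ∧ ¬p) ∨ (p ∧ r))) = {s : some successor in {s0}} = {s1, s3}
s3 ∈ Sat(EX ((b ∧ ¬p) ∨ (p ∧ r))) = {s1, s3}, so the formula holds at s3.

Yes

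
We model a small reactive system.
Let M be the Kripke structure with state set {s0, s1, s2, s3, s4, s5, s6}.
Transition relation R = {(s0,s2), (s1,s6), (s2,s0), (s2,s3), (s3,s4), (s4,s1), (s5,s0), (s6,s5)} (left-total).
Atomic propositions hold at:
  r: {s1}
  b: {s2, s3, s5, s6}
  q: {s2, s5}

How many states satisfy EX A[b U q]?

A[b U q]: least fixpoint, start Z0 = Sat(q) = {s2, s5}, add states in Sat(b) with every successor in Z. Z1 = {s2, s5, s6}; fixed.
Sat(A[b U q]) = {s2, s5, s6}
Sat(EX A[b U q]) = {s : some successor in {s2, s5, s6}} = {s0, s1, s6}
|Sat(EX A[b U q])| = |{s0, s1, s6}| = 3.

3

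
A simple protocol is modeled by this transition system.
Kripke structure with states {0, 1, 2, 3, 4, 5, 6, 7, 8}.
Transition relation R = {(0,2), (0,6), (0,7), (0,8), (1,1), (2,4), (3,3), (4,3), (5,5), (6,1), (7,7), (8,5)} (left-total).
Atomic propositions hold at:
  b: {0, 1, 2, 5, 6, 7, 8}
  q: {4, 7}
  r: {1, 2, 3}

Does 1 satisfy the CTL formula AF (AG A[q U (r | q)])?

Sat(r | q) = {1, 2, 3, 4, 7}
A[q U (r | q)]: least fixpoint, start Z0 = Sat((r | q)) = {1, 2, 3, 4, 7}, add states in Sat(q) with every successor in Z. Already a fixed point.
Sat(A[q U (r | q)]) = {1, 2, 3, 4, 7}
AG A[q U (r | q)]: greatest fixpoint, start Z0 = {1, 2, 3, 4, 7}, keep only states in Sat with every successor in Z. Already a fixed point.
Sat(AG A[q U (r | q)]) = {1, 2, 3, 4, 7}
AF (AG A[q U (r | q)]): least fixpoint, start Z0 = {1, 2, 3, 4, 7}, add states with every successor in Z. Z1 = {1, 2, 3, 4, 6, 7}; fixed.
Sat(AF (AG A[q U (r | q)])) = {1, 2, 3, 4, 6, 7}
1 ∈ Sat(AF (AG A[q U (r | q)])) = {1, 2, 3, 4, 6, 7}, so the formula holds at 1.

Yes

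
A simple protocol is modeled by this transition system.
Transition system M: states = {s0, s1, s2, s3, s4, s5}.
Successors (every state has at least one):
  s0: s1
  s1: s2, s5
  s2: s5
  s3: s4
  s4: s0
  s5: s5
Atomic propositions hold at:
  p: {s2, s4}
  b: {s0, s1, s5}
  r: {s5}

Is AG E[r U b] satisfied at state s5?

E[r U b]: least fixpoint, start Z0 = Sat(b) = {s0, s1, s5}, add states in Sat(r) with some successor in Z. Already a fixed point.
Sat(E[r U b]) = {s0, s1, s5}
AG E[r U b]: greatest fixpoint, start Z0 = {s0, s1, s5}, keep only states in Sat with every successor in Z. Z1 = {s0, s5}; Z2 = {s5}; fixed.
Sat(AG E[r U b]) = {s5}
s5 ∈ Sat(AG E[r U b]) = {s5}, so the formula holds at s5.

Yes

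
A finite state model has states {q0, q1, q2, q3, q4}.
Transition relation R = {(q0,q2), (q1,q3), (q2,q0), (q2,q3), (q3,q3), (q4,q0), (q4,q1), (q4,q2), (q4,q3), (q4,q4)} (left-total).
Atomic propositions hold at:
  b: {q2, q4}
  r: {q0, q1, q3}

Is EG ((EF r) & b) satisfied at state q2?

No

EF r: least fixpoint, start Z0 = {q0, q1, q3}, add states with some successor in Z. Z1 = {q0, q1, q2, q3, q4}; fixed.
Sat(EF r) = {q0, q1, q2, q3, q4}
Sat((EF r) & b) = {q2, q4}
EG ((EF r) & b): greatest fixpoint, start Z0 = {q2, q4}, keep only states in Sat with some successor in Z. Z1 = {q4}; fixed.
Sat(EG ((EF r) & b)) = {q4}
q2 ∉ Sat(EG ((EF r) & b)) = {q4}, so the formula does not hold at q2.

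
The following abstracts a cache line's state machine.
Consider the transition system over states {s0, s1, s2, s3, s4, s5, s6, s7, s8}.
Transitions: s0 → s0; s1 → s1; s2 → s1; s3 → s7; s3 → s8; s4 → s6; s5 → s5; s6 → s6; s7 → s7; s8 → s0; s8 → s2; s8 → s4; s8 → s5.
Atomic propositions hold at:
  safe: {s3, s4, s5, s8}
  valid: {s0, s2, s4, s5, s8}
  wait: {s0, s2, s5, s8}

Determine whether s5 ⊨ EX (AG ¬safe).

Sat(¬safe) = {s0, s1, s2, s6, s7}
AG ¬safe: greatest fixpoint, start Z0 = {s0, s1, s2, s6, s7}, keep only states in Sat with every successor in Z. Already a fixed point.
Sat(AG ¬safe) = {s0, s1, s2, s6, s7}
Sat(EX (AG ¬safe)) = {s : some successor in {s0, s1, s2, s6, s7}} = {s0, s1, s2, s3, s4, s6, s7, s8}
s5 ∉ Sat(EX (AG ¬safe)) = {s0, s1, s2, s3, s4, s6, s7, s8}, so the formula does not hold at s5.

No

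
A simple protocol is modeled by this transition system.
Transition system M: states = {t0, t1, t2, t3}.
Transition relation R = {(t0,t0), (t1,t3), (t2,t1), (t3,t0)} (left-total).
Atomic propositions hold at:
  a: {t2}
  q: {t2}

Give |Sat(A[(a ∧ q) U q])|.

Sat(a ∧ q) = {t2}
A[(a ∧ q) U q]: least fixpoint, start Z0 = Sat(q) = {t2}, add states in Sat(a ∧ q) with every successor in Z. Already a fixed point.
Sat(A[(a ∧ q) U q]) = {t2}
|Sat(A[(a ∧ q) U q])| = |{t2}| = 1.

1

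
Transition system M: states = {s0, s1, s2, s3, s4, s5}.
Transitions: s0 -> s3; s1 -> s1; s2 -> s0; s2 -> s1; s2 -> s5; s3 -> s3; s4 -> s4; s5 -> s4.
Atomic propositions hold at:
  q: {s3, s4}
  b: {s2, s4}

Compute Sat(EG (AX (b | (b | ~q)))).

Sat(~q) = {s0, s1, s2, s5}
Sat(b | ~q) = {s0, s1, s2, s4, s5}
Sat(b | (b | ~q)) = {s0, s1, s2, s4, s5}
Sat(AX (b | (b | ~q))) = {s : every successor in {s0, s1, s2, s4, s5}} = {s1, s2, s4, s5}
EG (AX (b | (b | ~q))): greatest fixpoint, start Z0 = {s1, s2, s4, s5}, keep only states in Sat with some successor in Z. Already a fixed point.
Sat(EG (AX (b | (b | ~q)))) = {s1, s2, s4, s5}

{s1, s2, s4, s5}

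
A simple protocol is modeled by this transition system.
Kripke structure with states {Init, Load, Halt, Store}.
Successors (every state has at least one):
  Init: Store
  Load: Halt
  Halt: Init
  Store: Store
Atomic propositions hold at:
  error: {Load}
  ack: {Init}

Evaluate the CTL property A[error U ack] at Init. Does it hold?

Yes

A[error U ack]: least fixpoint, start Z0 = Sat(ack) = {Init}, add states in Sat(error) with every successor in Z. Already a fixed point.
Sat(A[error U ack]) = {Init}
Init ∈ Sat(A[error U ack]) = {Init}, so the formula holds at Init.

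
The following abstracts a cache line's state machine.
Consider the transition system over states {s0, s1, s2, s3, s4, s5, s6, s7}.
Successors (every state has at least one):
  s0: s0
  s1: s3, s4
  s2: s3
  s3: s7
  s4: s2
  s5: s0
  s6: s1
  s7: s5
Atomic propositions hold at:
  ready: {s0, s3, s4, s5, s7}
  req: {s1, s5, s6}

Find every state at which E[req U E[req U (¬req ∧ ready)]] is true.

{s0, s1, s3, s4, s5, s6, s7}

Sat(¬req) = {s0, s2, s3, s4, s7}
Sat(¬req ∧ ready) = {s0, s3, s4, s7}
E[req U (¬req ∧ ready)]: least fixpoint, start Z0 = Sat((¬req ∧ ready)) = {s0, s3, s4, s7}, add states in Sat(req) with some successor in Z. Z1 = {s0, s1, s3, s4, s5, s7}; Z2 = {s0, s1, s3, s4, s5, s6, s7}; fixed.
Sat(E[req U (¬req ∧ ready)]) = {s0, s1, s3, s4, s5, s6, s7}
E[req U E[req U (¬req ∧ ready)]]: least fixpoint, start Z0 = Sat(E[req U (¬req ∧ ready)]) = {s0, s1, s3, s4, s5, s6, s7}, add states in Sat(req) with some successor in Z. Already a fixed point.
Sat(E[req U E[req U (¬req ∧ ready)]]) = {s0, s1, s3, s4, s5, s6, s7}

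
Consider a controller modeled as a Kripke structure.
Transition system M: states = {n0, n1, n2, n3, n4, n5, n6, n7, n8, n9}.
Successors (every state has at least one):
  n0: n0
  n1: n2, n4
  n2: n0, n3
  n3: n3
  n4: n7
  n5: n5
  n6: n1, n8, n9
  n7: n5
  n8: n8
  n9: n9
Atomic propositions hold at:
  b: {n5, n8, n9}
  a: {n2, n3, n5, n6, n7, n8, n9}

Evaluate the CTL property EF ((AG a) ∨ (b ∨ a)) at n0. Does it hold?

AG a: greatest fixpoint, start Z0 = {n2, n3, n5, n6, n7, n8, n9}, keep only states in Sat with every successor in Z. Z1 = {n3, n5, n7, n8, n9}; fixed.
Sat(AG a) = {n3, n5, n7, n8, n9}
Sat(b ∨ a) = {n2, n3, n5, n6, n7, n8, n9}
Sat((AG a) ∨ (b ∨ a)) = {n2, n3, n5, n6, n7, n8, n9}
EF ((AG a) ∨ (b ∨ a)): least fixpoint, start Z0 = {n2, n3, n5, n6, n7, n8, n9}, add states with some successor in Z. Z1 = {n1, n2, n3, n4, n5, n6, n7, n8, n9}; fixed.
Sat(EF ((AG a) ∨ (b ∨ a))) = {n1, n2, n3, n4, n5, n6, n7, n8, n9}
n0 ∉ Sat(EF ((AG a) ∨ (b ∨ a))) = {n1, n2, n3, n4, n5, n6, n7, n8, n9}, so the formula does not hold at n0.

No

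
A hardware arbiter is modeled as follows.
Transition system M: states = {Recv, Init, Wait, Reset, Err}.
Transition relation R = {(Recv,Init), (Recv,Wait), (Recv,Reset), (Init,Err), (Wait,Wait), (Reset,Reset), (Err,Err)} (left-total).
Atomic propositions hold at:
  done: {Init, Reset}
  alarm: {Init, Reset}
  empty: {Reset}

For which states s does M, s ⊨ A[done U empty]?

A[done U empty]: least fixpoint, start Z0 = Sat(empty) = {Reset}, add states in Sat(done) with every successor in Z. Already a fixed point.
Sat(A[done U empty]) = {Reset}

{Reset}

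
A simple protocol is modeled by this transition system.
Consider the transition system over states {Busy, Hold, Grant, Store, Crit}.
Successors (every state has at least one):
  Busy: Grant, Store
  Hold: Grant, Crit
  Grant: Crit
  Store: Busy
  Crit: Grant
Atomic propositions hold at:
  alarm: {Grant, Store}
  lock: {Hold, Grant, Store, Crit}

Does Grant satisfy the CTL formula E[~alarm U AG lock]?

Yes

Sat(~alarm) = {Busy, Hold, Crit}
AG lock: greatest fixpoint, start Z0 = {Hold, Grant, Store, Crit}, keep only states in Sat with every successor in Z. Z1 = {Hold, Grant, Crit}; fixed.
Sat(AG lock) = {Hold, Grant, Crit}
E[~alarm U AG lock]: least fixpoint, start Z0 = Sat(AG lock) = {Hold, Grant, Crit}, add states in Sat(~alarm) with some successor in Z. Z1 = {Busy, Hold, Grant, Crit}; fixed.
Sat(E[~alarm U AG lock]) = {Busy, Hold, Grant, Crit}
Grant ∈ Sat(E[~alarm U AG lock]) = {Busy, Hold, Grant, Crit}, so the formula holds at Grant.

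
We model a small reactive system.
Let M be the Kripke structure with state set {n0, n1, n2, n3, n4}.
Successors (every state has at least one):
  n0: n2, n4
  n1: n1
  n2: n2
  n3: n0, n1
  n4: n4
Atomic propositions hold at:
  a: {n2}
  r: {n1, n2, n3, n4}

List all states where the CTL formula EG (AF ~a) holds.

{n0, n1, n3, n4}

Sat(~a) = {n0, n1, n3, n4}
AF ~a: least fixpoint, start Z0 = {n0, n1, n3, n4}, add states with every successor in Z. Already a fixed point.
Sat(AF ~a) = {n0, n1, n3, n4}
EG (AF ~a): greatest fixpoint, start Z0 = {n0, n1, n3, n4}, keep only states in Sat with some successor in Z. Already a fixed point.
Sat(EG (AF ~a)) = {n0, n1, n3, n4}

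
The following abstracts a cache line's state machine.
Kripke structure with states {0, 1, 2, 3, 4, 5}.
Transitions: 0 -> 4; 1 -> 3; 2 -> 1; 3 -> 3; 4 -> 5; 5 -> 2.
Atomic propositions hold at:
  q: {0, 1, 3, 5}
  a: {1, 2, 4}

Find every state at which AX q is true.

Sat(AX q) = {s : every successor in {0, 1, 3, 5}} = {1, 2, 3, 4}

{1, 2, 3, 4}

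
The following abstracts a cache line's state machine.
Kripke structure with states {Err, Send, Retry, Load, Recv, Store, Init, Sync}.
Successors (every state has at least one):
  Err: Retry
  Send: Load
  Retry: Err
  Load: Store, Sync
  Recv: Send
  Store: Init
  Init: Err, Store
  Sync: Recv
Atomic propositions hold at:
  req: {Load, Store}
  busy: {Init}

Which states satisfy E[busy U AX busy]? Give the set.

{Store, Init}

Sat(AX busy) = {s : every successor in {Init}} = {Store}
E[busy U AX busy]: least fixpoint, start Z0 = Sat(AX busy) = {Store}, add states in Sat(busy) with some successor in Z. Z1 = {Store, Init}; fixed.
Sat(E[busy U AX busy]) = {Store, Init}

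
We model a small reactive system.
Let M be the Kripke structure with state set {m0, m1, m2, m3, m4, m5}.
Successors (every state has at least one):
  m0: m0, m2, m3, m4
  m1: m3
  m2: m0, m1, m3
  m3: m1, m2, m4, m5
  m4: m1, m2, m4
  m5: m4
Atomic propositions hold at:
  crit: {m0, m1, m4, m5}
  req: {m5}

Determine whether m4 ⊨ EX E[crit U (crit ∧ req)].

No

Sat(crit ∧ req) = {m5}
E[crit U (crit ∧ req)]: least fixpoint, start Z0 = Sat((crit ∧ req)) = {m5}, add states in Sat(crit) with some successor in Z. Already a fixed point.
Sat(E[crit U (crit ∧ req)]) = {m5}
Sat(EX E[crit U (crit ∧ req)]) = {s : some successor in {m5}} = {m3}
m4 ∉ Sat(EX E[crit U (crit ∧ req)]) = {m3}, so the formula does not hold at m4.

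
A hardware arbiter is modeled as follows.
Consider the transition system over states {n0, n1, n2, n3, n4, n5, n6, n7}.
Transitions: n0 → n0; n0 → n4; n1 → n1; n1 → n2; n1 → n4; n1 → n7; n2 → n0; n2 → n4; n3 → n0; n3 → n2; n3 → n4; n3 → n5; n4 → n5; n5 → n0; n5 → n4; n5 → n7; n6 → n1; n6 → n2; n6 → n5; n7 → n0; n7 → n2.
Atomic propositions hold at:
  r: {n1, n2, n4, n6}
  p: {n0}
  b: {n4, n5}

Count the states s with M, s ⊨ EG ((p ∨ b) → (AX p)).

2

Sat(p ∨ b) = {n0, n4, n5}
Sat(AX p) = {s : every successor in {n0}} = ∅
Sat((p ∨ b) → (AX p)) = {n1, n2, n3, n6, n7}
EG ((p ∨ b) → (AX p)): greatest fixpoint, start Z0 = {n1, n2, n3, n6, n7}, keep only states in Sat with some successor in Z. Z1 = {n1, n3, n6, n7}; Z2 = {n1, n6}; fixed.
Sat(EG ((p ∨ b) → (AX p))) = {n1, n6}
|Sat(EG ((p ∨ b) → (AX p)))| = |{n1, n6}| = 2.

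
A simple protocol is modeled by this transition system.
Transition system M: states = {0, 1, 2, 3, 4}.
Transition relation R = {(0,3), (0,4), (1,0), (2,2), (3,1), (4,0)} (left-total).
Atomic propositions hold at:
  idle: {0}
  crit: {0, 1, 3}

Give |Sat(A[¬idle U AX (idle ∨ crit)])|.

3

Sat(¬idle) = {1, 2, 3, 4}
Sat(idle ∨ crit) = {0, 1, 3}
Sat(AX (idle ∨ crit)) = {s : every successor in {0, 1, 3}} = {1, 3, 4}
A[¬idle U AX (idle ∨ crit)]: least fixpoint, start Z0 = Sat(AX (idle ∨ crit)) = {1, 3, 4}, add states in Sat(¬idle) with every successor in Z. Already a fixed point.
Sat(A[¬idle U AX (idle ∨ crit)]) = {1, 3, 4}
|Sat(A[¬idle U AX (idle ∨ crit)])| = |{1, 3, 4}| = 3.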